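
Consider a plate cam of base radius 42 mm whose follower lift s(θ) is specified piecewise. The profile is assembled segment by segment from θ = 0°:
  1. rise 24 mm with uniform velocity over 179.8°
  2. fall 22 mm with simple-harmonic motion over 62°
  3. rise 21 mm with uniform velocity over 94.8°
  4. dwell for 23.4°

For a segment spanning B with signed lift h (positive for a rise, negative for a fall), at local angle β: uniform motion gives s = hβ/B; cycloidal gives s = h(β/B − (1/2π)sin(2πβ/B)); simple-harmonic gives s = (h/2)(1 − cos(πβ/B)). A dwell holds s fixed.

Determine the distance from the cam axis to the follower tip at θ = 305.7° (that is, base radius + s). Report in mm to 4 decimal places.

seg 1 [0°–179.8°] uniform, h=24: full span → s += 24 → s = 24.0000
seg 2 [179.8°–241.8°] simple-harmonic, h=-22: full span → s += -22 → s = 2.0000
seg 3 [241.8°–336.6°] uniform, h=21: θ=305.7° here. β=63.9, B=94.8. 21·63.9/94.8 = 14.1551 → s = 16.1551
radial distance = base radius + s = 42 + 16.1551 = 58.1551

58.1551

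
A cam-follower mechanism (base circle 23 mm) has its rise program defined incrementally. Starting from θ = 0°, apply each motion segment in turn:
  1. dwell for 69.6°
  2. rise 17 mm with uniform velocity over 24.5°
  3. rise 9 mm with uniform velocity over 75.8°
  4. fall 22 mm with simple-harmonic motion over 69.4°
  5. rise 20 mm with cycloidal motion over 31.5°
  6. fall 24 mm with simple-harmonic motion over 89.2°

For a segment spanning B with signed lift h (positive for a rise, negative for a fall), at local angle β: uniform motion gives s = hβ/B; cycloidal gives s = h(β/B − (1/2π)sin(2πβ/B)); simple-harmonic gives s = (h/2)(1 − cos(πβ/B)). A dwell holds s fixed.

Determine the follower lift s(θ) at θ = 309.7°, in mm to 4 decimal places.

seg 1 [0°–69.6°] dwell: s stays 0.0000
seg 2 [69.6°–94.1°] uniform, h=17: full span → s += 17 → s = 17.0000
seg 3 [94.1°–169.9°] uniform, h=9: full span → s += 9 → s = 26.0000
seg 4 [169.9°–239.3°] simple-harmonic, h=-22: full span → s += -22 → s = 4.0000
seg 5 [239.3°–270.8°] cycloidal, h=20: full span → s += 20 → s = 24.0000
seg 6 [270.8°–360°] simple-harmonic, h=-24: θ=309.7° here. β=38.9, B=89.2. -24/2·(1 − cos(π·0.4361)) = -9.6071 → s = 14.3929

14.3929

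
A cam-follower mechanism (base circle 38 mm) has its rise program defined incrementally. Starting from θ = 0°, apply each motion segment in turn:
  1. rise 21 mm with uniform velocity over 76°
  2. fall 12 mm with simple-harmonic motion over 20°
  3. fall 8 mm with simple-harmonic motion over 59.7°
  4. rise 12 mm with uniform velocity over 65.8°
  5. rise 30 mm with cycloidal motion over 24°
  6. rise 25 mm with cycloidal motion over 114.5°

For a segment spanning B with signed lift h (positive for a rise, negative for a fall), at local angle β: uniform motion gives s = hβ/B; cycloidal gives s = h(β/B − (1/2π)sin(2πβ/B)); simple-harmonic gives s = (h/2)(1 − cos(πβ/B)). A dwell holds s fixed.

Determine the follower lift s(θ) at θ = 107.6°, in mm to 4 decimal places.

seg 1 [0°–76°] uniform, h=21: full span → s += 21 → s = 21.0000
seg 2 [76°–96°] simple-harmonic, h=-12: full span → s += -12 → s = 9.0000
seg 3 [96°–155.7°] simple-harmonic, h=-8: θ=107.6° here. β=11.6, B=59.7. -8/2·(1 − cos(π·0.1943)) = -0.7224 → s = 8.2776

8.2776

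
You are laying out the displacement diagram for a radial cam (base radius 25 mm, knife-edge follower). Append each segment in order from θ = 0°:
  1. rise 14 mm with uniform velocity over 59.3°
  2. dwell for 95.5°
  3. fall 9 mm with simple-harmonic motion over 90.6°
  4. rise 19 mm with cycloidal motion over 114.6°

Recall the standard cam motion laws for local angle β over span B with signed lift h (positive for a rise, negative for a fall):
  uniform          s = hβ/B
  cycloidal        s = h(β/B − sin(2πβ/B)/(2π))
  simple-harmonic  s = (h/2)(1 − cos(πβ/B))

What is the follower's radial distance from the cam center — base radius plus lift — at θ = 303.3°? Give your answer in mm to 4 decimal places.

seg 1 [0°–59.3°] uniform, h=14: full span → s += 14 → s = 14.0000
seg 2 [59.3°–154.8°] dwell: s stays 14.0000
seg 3 [154.8°–245.4°] simple-harmonic, h=-9: full span → s += -9 → s = 5.0000
seg 4 [245.4°–360°] cycloidal, h=19: θ=303.3° here. β=57.9, B=114.6. 19·(0.5052 − sin(2π·0.5052)/(2π)) = 9.6989 → s = 14.6989
radial distance = base radius + s = 25 + 14.6989 = 39.6989

39.6989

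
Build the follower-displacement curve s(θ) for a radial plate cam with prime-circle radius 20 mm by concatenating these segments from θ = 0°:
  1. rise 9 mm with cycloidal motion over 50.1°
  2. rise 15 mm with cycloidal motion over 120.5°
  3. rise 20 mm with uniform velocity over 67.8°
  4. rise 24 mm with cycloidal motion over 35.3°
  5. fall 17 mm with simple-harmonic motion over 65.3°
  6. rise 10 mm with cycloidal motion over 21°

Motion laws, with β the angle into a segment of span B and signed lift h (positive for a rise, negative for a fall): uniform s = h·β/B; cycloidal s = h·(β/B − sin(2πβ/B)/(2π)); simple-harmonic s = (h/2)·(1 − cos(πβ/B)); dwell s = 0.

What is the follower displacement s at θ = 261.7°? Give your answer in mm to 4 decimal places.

seg 1 [0°–50.1°] cycloidal, h=9: full span → s += 9 → s = 9.0000
seg 2 [50.1°–170.6°] cycloidal, h=15: full span → s += 15 → s = 24.0000
seg 3 [170.6°–238.4°] uniform, h=20: full span → s += 20 → s = 44.0000
seg 4 [238.4°–273.7°] cycloidal, h=24: θ=261.7° here. β=23.3, B=35.3. 24·(0.6601 − sin(2π·0.6601)/(2π)) = 19.0672 → s = 63.0672

63.0672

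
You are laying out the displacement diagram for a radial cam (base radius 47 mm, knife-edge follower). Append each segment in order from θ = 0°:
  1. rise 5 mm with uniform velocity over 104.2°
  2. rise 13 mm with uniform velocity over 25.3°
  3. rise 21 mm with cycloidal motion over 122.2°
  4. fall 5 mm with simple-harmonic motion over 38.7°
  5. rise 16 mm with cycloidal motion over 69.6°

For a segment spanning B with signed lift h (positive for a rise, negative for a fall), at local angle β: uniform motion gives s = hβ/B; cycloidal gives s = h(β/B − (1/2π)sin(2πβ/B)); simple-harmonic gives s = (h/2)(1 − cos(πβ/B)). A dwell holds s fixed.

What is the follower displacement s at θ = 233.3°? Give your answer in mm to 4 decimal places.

seg 1 [0°–104.2°] uniform, h=5: full span → s += 5 → s = 5.0000
seg 2 [104.2°–129.5°] uniform, h=13: full span → s += 13 → s = 18.0000
seg 3 [129.5°–251.7°] cycloidal, h=21: θ=233.3° here. β=103.8, B=122.2. 21·(0.8494 − sin(2π·0.8494)/(2π)) = 20.5490 → s = 38.5490

38.5490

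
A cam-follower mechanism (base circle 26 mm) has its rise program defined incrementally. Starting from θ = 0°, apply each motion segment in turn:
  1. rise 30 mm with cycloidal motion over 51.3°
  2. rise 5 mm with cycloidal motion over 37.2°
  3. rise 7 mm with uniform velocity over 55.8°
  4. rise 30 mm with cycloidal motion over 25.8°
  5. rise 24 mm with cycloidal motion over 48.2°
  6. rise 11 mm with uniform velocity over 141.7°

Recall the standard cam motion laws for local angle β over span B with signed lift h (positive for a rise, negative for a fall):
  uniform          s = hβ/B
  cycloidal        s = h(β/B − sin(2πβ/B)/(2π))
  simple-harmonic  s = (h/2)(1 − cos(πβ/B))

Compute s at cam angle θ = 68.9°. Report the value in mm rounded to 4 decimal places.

seg 1 [0°–51.3°] cycloidal, h=30: full span → s += 30 → s = 30.0000
seg 2 [51.3°–88.5°] cycloidal, h=5: θ=68.9° here. β=17.6, B=37.2. 5·(0.4731 − sin(2π·0.4731)/(2π)) = 2.2318 → s = 32.2318

32.2318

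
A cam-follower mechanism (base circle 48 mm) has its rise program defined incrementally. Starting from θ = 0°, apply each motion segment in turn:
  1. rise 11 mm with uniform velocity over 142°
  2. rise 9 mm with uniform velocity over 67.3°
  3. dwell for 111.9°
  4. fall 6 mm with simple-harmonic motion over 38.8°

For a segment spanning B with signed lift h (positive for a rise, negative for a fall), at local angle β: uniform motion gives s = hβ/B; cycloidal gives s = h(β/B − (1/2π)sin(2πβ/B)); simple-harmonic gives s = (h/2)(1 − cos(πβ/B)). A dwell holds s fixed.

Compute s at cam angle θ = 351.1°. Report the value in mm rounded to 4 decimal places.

seg 1 [0°–142°] uniform, h=11: full span → s += 11 → s = 11.0000
seg 2 [142°–209.3°] uniform, h=9: full span → s += 9 → s = 20.0000
seg 3 [209.3°–321.2°] dwell: s stays 20.0000
seg 4 [321.2°–360°] simple-harmonic, h=-6: θ=351.1° here. β=29.9, B=38.8. -6/2·(1 − cos(π·0.7706)) = -5.2542 → s = 14.7458

14.7458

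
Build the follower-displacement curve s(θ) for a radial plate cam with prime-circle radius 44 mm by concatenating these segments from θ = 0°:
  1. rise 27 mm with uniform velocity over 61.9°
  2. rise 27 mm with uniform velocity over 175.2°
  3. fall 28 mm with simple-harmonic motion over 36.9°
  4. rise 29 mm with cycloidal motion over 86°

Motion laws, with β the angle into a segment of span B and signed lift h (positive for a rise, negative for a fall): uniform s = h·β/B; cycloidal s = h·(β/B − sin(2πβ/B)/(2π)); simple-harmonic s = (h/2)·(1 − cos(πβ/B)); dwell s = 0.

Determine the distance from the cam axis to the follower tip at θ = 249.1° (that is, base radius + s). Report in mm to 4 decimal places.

seg 1 [0°–61.9°] uniform, h=27: full span → s += 27 → s = 27.0000
seg 2 [61.9°–237.1°] uniform, h=27: full span → s += 27 → s = 54.0000
seg 3 [237.1°–274°] simple-harmonic, h=-28: θ=249.1° here. β=12, B=36.9. -28/2·(1 − cos(π·0.3252)) = -6.6926 → s = 47.3074
radial distance = base radius + s = 44 + 47.3074 = 91.3074

91.3074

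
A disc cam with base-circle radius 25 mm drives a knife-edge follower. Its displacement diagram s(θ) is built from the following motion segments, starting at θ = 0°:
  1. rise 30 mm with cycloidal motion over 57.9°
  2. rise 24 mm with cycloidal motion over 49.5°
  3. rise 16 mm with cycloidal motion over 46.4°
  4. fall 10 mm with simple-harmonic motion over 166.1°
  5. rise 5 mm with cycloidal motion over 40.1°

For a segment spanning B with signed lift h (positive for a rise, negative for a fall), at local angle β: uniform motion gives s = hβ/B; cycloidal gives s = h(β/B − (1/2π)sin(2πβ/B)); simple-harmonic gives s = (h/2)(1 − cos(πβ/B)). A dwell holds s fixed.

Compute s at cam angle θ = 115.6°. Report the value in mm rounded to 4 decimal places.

seg 1 [0°–57.9°] cycloidal, h=30: full span → s += 30 → s = 30.0000
seg 2 [57.9°–107.4°] cycloidal, h=24: full span → s += 24 → s = 54.0000
seg 3 [107.4°–153.8°] cycloidal, h=16: θ=115.6° here. β=8.2, B=46.4. 16·(0.1767 − sin(2π·0.1767)/(2π)) = 0.5463 → s = 54.5463

54.5463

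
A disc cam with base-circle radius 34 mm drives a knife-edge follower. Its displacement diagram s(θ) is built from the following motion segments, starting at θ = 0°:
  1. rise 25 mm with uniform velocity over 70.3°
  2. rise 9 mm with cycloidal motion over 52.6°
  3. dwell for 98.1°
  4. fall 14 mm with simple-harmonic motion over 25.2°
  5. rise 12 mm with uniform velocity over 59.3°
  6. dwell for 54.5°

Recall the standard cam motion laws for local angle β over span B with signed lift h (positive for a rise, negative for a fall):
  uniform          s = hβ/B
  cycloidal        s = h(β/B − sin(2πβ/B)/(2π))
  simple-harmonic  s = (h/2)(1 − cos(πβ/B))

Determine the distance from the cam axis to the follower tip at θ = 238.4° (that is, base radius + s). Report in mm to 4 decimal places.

seg 1 [0°–70.3°] uniform, h=25: full span → s += 25 → s = 25.0000
seg 2 [70.3°–122.9°] cycloidal, h=9: full span → s += 9 → s = 34.0000
seg 3 [122.9°–221°] dwell: s stays 34.0000
seg 4 [221°–246.2°] simple-harmonic, h=-14: θ=238.4° here. β=17.4, B=25.2. -14/2·(1 − cos(π·0.6905)) = -10.9432 → s = 23.0568
radial distance = base radius + s = 34 + 23.0568 = 57.0568

57.0568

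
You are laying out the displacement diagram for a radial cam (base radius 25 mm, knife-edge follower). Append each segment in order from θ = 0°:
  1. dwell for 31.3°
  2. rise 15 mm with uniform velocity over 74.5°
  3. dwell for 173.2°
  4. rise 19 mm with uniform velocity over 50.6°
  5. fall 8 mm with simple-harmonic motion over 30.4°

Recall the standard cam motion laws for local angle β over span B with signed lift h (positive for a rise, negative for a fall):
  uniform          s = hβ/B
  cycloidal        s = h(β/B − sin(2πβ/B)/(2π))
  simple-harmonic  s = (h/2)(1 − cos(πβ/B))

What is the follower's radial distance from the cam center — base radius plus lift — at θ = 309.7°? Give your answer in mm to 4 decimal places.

seg 1 [0°–31.3°] dwell: s stays 0.0000
seg 2 [31.3°–105.8°] uniform, h=15: full span → s += 15 → s = 15.0000
seg 3 [105.8°–279°] dwell: s stays 15.0000
seg 4 [279°–329.6°] uniform, h=19: θ=309.7° here. β=30.7, B=50.6. 19·30.7/50.6 = 11.5277 → s = 26.5277
radial distance = base radius + s = 25 + 26.5277 = 51.5277

51.5277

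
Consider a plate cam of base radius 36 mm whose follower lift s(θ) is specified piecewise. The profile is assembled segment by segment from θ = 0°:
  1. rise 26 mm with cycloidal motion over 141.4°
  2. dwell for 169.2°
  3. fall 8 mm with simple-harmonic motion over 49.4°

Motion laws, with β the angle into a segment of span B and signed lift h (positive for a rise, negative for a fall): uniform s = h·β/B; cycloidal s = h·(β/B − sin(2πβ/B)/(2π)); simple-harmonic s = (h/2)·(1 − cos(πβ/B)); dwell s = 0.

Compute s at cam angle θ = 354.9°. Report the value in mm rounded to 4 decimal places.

seg 1 [0°–141.4°] cycloidal, h=26: full span → s += 26 → s = 26.0000
seg 2 [141.4°–310.6°] dwell: s stays 26.0000
seg 3 [310.6°–360°] simple-harmonic, h=-8: θ=354.9° here. β=44.3, B=49.4. -8/2·(1 − cos(π·0.8968)) = -7.7915 → s = 18.2085

18.2085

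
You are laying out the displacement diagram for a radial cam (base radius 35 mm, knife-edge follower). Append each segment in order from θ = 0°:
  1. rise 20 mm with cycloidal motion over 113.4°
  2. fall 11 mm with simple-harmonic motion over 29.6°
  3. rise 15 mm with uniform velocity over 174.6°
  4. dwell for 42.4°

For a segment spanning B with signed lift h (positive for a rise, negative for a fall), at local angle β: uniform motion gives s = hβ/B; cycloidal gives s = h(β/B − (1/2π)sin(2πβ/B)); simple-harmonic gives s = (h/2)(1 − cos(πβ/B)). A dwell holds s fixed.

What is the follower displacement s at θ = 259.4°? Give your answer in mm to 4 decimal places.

seg 1 [0°–113.4°] cycloidal, h=20: full span → s += 20 → s = 20.0000
seg 2 [113.4°–143°] simple-harmonic, h=-11: full span → s += -11 → s = 9.0000
seg 3 [143°–317.6°] uniform, h=15: θ=259.4° here. β=116.4, B=174.6. 15·116.4/174.6 = 10.0000 → s = 19.0000

19.0000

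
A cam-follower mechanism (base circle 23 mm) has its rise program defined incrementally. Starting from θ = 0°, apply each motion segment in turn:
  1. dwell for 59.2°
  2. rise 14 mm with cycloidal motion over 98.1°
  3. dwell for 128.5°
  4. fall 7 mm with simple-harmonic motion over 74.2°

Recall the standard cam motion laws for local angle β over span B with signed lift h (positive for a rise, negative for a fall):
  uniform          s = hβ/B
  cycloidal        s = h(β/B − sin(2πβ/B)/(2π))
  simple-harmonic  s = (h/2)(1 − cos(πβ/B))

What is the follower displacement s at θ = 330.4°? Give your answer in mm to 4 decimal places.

seg 1 [0°–59.2°] dwell: s stays 0.0000
seg 2 [59.2°–157.3°] cycloidal, h=14: full span → s += 14 → s = 14.0000
seg 3 [157.3°–285.8°] dwell: s stays 14.0000
seg 4 [285.8°–360°] simple-harmonic, h=-7: θ=330.4° here. β=44.6, B=74.2. -7/2·(1 − cos(π·0.6011)) = -4.5928 → s = 9.4072

9.4072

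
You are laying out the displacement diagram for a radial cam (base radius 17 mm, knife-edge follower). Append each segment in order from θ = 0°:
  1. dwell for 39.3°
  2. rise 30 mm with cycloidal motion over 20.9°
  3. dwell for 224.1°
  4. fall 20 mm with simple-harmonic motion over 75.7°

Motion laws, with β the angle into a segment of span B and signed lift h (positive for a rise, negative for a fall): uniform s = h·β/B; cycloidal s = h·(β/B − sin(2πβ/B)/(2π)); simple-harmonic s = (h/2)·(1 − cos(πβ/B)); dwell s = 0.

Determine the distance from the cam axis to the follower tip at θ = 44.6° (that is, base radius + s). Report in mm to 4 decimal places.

seg 1 [0°–39.3°] dwell: s stays 0.0000
seg 2 [39.3°–60.2°] cycloidal, h=30: θ=44.6° here. β=5.3, B=20.9. 30·(0.2536 − sin(2π·0.2536)/(2π)) = 2.8342 → s = 2.8342
radial distance = base radius + s = 17 + 2.8342 = 19.8342

19.8342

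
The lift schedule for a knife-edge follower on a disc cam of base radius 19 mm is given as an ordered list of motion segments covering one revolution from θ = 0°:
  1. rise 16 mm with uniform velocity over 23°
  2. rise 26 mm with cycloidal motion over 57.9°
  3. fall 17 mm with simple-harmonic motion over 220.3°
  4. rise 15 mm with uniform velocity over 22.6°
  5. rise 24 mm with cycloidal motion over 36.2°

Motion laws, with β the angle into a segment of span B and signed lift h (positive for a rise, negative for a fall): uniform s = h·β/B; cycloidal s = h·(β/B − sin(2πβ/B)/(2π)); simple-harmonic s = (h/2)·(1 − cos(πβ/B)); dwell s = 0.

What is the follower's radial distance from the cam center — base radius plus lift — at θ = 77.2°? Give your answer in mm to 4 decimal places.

seg 1 [0°–23°] uniform, h=16: full span → s += 16 → s = 16.0000
seg 2 [23°–80.9°] cycloidal, h=26: θ=77.2° here. β=54.2, B=57.9. 26·(0.9361 − sin(2π·0.9361)/(2π)) = 25.9557 → s = 41.9557
radial distance = base radius + s = 19 + 41.9557 = 60.9557

60.9557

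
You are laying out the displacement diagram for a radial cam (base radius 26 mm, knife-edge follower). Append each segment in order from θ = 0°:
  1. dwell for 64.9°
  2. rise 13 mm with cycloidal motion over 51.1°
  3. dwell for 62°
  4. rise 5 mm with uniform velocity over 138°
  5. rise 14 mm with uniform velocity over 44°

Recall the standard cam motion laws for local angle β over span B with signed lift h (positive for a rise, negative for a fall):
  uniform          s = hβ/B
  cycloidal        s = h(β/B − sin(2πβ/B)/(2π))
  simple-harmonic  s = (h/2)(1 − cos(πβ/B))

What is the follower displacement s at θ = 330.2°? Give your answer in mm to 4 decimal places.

seg 1 [0°–64.9°] dwell: s stays 0.0000
seg 2 [64.9°–116°] cycloidal, h=13: full span → s += 13 → s = 13.0000
seg 3 [116°–178°] dwell: s stays 13.0000
seg 4 [178°–316°] uniform, h=5: full span → s += 5 → s = 18.0000
seg 5 [316°–360°] uniform, h=14: θ=330.2° here. β=14.2, B=44. 14·14.2/44 = 4.5182 → s = 22.5182

22.5182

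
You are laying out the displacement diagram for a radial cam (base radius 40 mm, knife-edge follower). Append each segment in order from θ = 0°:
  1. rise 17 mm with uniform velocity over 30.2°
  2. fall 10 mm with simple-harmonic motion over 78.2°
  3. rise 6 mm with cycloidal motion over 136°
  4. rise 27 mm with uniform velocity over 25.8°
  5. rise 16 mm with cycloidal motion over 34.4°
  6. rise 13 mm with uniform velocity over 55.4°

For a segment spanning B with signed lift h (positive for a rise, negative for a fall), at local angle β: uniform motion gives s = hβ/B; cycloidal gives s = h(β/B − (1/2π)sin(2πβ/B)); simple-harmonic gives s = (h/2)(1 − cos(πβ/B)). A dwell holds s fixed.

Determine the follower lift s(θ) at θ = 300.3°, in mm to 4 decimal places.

seg 1 [0°–30.2°] uniform, h=17: full span → s += 17 → s = 17.0000
seg 2 [30.2°–108.4°] simple-harmonic, h=-10: full span → s += -10 → s = 7.0000
seg 3 [108.4°–244.4°] cycloidal, h=6: full span → s += 6 → s = 13.0000
seg 4 [244.4°–270.2°] uniform, h=27: full span → s += 27 → s = 40.0000
seg 5 [270.2°–304.6°] cycloidal, h=16: θ=300.3° here. β=30.1, B=34.4. 16·(0.8750 − sin(2π·0.8750)/(2π)) = 15.8006 → s = 55.8006

55.8006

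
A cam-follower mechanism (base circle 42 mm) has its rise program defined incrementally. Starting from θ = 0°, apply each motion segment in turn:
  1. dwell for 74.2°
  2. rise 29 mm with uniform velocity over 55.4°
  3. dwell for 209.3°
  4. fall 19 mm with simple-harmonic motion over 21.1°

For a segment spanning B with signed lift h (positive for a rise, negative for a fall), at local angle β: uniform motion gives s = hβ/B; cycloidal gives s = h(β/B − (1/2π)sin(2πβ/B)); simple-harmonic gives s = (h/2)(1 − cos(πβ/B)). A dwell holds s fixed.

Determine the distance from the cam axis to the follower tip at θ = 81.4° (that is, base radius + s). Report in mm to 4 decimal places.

seg 1 [0°–74.2°] dwell: s stays 0.0000
seg 2 [74.2°–129.6°] uniform, h=29: θ=81.4° here. β=7.2, B=55.4. 29·7.2/55.4 = 3.7690 → s = 3.7690
radial distance = base radius + s = 42 + 3.7690 = 45.7690

45.7690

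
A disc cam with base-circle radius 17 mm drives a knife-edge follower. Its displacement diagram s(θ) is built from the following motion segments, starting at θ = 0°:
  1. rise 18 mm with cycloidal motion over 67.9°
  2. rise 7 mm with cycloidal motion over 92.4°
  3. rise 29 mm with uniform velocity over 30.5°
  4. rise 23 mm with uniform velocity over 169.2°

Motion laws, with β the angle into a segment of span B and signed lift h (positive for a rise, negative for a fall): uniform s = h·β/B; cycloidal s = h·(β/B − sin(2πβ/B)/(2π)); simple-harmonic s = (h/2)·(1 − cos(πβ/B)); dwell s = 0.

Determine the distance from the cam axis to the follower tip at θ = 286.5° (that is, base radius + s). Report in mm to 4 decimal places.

seg 1 [0°–67.9°] cycloidal, h=18: full span → s += 18 → s = 18.0000
seg 2 [67.9°–160.3°] cycloidal, h=7: full span → s += 7 → s = 25.0000
seg 3 [160.3°–190.8°] uniform, h=29: full span → s += 29 → s = 54.0000
seg 4 [190.8°–360°] uniform, h=23: θ=286.5° here. β=95.7, B=169.2. 23·95.7/169.2 = 13.0089 → s = 67.0089
radial distance = base radius + s = 17 + 67.0089 = 84.0089

84.0089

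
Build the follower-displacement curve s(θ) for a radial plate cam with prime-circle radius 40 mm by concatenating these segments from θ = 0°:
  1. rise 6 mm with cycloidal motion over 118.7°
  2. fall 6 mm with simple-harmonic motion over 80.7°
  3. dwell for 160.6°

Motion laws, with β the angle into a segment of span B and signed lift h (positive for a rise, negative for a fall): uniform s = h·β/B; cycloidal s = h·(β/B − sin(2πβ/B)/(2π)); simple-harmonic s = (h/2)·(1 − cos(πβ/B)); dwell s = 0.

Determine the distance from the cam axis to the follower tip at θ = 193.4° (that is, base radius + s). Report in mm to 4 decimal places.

seg 1 [0°–118.7°] cycloidal, h=6: full span → s += 6 → s = 6.0000
seg 2 [118.7°–199.4°] simple-harmonic, h=-6: θ=193.4° here. β=74.7, B=80.7. -6/2·(1 − cos(π·0.9257)) = -5.9185 → s = 0.0815
radial distance = base radius + s = 40 + 0.0815 = 40.0815

40.0815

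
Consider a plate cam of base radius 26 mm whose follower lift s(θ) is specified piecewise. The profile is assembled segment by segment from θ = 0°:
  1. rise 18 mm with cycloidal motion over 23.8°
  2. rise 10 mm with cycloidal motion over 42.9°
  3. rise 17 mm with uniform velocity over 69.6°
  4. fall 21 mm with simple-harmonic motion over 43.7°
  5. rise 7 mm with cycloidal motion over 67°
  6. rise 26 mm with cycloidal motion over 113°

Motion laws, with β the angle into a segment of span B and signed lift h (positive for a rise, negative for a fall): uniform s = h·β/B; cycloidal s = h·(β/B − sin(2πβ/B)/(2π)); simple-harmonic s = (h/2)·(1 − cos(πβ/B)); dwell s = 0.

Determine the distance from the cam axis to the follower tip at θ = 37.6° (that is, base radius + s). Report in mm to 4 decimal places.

seg 1 [0°–23.8°] cycloidal, h=18: full span → s += 18 → s = 18.0000
seg 2 [23.8°–66.7°] cycloidal, h=10: θ=37.6° here. β=13.8, B=42.9. 10·(0.3217 − sin(2π·0.3217)/(2π)) = 1.7839 → s = 19.7839
radial distance = base radius + s = 26 + 19.7839 = 45.7839

45.7839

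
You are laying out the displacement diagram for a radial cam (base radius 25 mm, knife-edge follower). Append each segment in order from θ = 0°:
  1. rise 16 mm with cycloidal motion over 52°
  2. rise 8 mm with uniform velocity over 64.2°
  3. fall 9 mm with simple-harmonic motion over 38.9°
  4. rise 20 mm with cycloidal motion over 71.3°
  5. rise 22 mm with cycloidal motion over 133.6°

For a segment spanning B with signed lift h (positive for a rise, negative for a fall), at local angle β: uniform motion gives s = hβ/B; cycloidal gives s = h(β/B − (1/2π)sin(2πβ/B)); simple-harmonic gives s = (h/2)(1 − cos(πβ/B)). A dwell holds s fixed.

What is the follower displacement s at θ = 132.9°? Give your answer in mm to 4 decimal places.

seg 1 [0°–52°] cycloidal, h=16: full span → s += 16 → s = 16.0000
seg 2 [52°–116.2°] uniform, h=8: full span → s += 8 → s = 24.0000
seg 3 [116.2°–155.1°] simple-harmonic, h=-9: θ=132.9° here. β=16.7, B=38.9. -9/2·(1 − cos(π·0.4293)) = -3.5088 → s = 20.4912

20.4912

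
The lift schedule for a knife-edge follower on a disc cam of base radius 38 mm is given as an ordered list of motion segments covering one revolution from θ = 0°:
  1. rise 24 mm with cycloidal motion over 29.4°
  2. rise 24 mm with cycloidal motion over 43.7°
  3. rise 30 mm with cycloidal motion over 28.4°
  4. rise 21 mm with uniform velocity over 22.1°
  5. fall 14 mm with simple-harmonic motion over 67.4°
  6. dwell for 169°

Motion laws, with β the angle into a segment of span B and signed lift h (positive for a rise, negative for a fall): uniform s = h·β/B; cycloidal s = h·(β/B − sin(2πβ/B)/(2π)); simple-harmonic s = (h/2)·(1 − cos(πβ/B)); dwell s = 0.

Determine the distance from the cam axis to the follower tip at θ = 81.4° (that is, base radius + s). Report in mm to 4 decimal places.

seg 1 [0°–29.4°] cycloidal, h=24: full span → s += 24 → s = 24.0000
seg 2 [29.4°–73.1°] cycloidal, h=24: full span → s += 24 → s = 48.0000
seg 3 [73.1°–101.5°] cycloidal, h=30: θ=81.4° here. β=8.3, B=28.4. 30·(0.2923 − sin(2π·0.2923)/(2π)) = 4.1602 → s = 52.1602
radial distance = base radius + s = 38 + 52.1602 = 90.1602

90.1602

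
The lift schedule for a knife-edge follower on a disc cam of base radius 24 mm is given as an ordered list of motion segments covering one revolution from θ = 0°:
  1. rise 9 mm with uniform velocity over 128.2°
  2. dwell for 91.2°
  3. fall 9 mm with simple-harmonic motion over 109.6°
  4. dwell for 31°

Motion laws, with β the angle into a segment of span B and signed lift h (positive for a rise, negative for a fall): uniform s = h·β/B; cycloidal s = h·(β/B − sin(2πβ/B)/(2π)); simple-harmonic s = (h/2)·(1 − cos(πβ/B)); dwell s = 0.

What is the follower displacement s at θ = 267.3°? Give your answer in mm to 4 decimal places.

seg 1 [0°–128.2°] uniform, h=9: full span → s += 9 → s = 9.0000
seg 2 [128.2°–219.4°] dwell: s stays 9.0000
seg 3 [219.4°–329°] simple-harmonic, h=-9: θ=267.3° here. β=47.9, B=109.6. -9/2·(1 − cos(π·0.4370)) = -3.6158 → s = 5.3842

5.3842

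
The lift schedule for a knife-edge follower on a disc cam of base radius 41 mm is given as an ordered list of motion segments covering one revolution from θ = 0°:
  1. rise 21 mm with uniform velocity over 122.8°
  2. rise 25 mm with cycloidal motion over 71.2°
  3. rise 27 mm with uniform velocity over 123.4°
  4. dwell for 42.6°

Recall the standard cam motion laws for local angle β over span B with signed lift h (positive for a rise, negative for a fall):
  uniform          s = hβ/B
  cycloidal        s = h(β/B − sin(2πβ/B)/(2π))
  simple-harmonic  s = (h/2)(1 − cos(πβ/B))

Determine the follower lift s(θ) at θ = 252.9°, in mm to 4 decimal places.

seg 1 [0°–122.8°] uniform, h=21: full span → s += 21 → s = 21.0000
seg 2 [122.8°–194°] cycloidal, h=25: full span → s += 25 → s = 46.0000
seg 3 [194°–317.4°] uniform, h=27: θ=252.9° here. β=58.9, B=123.4. 27·58.9/123.4 = 12.8874 → s = 58.8874

58.8874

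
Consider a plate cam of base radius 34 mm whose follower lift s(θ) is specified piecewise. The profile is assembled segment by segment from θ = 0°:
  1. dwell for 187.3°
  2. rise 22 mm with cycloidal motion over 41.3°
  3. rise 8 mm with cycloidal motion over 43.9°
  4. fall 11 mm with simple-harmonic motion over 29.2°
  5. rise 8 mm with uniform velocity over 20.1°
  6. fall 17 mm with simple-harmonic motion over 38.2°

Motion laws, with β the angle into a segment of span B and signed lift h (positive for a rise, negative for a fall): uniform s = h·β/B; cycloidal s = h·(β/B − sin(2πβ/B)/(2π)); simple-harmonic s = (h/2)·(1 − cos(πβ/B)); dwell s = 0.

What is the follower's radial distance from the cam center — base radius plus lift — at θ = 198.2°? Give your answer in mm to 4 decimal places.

seg 1 [0°–187.3°] dwell: s stays 0.0000
seg 2 [187.3°–228.6°] cycloidal, h=22: θ=198.2° here. β=10.9, B=41.3. 22·(0.2639 − sin(2π·0.2639)/(2π)) = 2.3183 → s = 2.3183
radial distance = base radius + s = 34 + 2.3183 = 36.3183

36.3183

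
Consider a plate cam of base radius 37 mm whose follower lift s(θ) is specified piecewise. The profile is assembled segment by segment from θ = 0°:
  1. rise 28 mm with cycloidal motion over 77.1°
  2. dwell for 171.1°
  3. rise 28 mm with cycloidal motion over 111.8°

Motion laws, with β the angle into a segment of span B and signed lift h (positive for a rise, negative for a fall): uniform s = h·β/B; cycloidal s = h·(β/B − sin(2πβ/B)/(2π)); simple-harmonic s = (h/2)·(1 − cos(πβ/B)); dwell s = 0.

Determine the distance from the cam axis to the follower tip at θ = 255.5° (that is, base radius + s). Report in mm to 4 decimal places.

seg 1 [0°–77.1°] cycloidal, h=28: full span → s += 28 → s = 28.0000
seg 2 [77.1°–248.2°] dwell: s stays 28.0000
seg 3 [248.2°–360°] cycloidal, h=28: θ=255.5° here. β=7.3, B=111.8. 28·(0.0653 − sin(2π·0.0653)/(2π)) = 0.0509 → s = 28.0509
radial distance = base radius + s = 37 + 28.0509 = 65.0509

65.0509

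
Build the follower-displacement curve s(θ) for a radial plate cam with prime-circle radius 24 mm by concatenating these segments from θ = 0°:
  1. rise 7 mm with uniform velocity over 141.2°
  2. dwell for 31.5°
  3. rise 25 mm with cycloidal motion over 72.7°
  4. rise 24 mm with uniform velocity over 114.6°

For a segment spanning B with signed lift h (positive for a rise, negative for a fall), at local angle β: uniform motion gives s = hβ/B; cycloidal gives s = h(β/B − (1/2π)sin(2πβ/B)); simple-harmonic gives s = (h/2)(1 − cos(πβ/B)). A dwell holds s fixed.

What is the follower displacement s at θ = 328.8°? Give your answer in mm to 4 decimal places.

seg 1 [0°–141.2°] uniform, h=7: full span → s += 7 → s = 7.0000
seg 2 [141.2°–172.7°] dwell: s stays 7.0000
seg 3 [172.7°–245.4°] cycloidal, h=25: full span → s += 25 → s = 32.0000
seg 4 [245.4°–360°] uniform, h=24: θ=328.8° here. β=83.4, B=114.6. 24·83.4/114.6 = 17.4660 → s = 49.4660

49.4660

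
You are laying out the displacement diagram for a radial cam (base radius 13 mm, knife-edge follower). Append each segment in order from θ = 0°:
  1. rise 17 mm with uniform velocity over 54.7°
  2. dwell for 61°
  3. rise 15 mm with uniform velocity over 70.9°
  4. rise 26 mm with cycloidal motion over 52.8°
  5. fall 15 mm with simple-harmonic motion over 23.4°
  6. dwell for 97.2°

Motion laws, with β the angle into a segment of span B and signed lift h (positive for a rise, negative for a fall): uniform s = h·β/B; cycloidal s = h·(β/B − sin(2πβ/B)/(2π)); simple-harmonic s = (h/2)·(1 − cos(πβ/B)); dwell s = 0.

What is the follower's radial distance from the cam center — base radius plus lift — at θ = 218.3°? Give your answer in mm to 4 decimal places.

seg 1 [0°–54.7°] uniform, h=17: full span → s += 17 → s = 17.0000
seg 2 [54.7°–115.7°] dwell: s stays 17.0000
seg 3 [115.7°–186.6°] uniform, h=15: full span → s += 15 → s = 32.0000
seg 4 [186.6°–239.4°] cycloidal, h=26: θ=218.3° here. β=31.7, B=52.8. 26·(0.6004 − sin(2π·0.6004)/(2π)) = 18.0501 → s = 50.0501
radial distance = base radius + s = 13 + 50.0501 = 63.0501

63.0501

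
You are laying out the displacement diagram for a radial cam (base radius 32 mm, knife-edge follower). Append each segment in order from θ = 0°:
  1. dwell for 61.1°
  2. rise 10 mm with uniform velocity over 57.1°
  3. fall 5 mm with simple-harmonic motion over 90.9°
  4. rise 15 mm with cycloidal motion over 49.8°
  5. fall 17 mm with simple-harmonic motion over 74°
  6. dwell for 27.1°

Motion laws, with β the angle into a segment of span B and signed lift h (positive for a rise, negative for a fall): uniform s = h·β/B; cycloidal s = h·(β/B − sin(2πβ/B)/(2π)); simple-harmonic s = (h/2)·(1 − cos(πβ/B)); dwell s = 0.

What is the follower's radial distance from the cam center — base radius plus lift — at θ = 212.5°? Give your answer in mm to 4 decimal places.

seg 1 [0°–61.1°] dwell: s stays 0.0000
seg 2 [61.1°–118.2°] uniform, h=10: full span → s += 10 → s = 10.0000
seg 3 [118.2°–209.1°] simple-harmonic, h=-5: full span → s += -5 → s = 5.0000
seg 4 [209.1°–258.9°] cycloidal, h=15: θ=212.5° here. β=3.4, B=49.8. 15·(0.0683 − sin(2π·0.0683)/(2π)) = 0.0311 → s = 5.0311
radial distance = base radius + s = 32 + 5.0311 = 37.0311

37.0311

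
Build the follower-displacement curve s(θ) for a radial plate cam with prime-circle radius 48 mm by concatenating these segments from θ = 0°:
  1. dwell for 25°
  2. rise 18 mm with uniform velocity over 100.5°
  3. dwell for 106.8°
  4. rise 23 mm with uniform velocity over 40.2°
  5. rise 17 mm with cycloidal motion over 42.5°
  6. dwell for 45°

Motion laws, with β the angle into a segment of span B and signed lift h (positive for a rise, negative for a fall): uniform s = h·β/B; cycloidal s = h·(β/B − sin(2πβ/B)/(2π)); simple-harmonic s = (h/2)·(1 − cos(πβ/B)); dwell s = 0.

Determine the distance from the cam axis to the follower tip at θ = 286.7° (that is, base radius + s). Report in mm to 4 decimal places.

seg 1 [0°–25°] dwell: s stays 0.0000
seg 2 [25°–125.5°] uniform, h=18: full span → s += 18 → s = 18.0000
seg 3 [125.5°–232.3°] dwell: s stays 18.0000
seg 4 [232.3°–272.5°] uniform, h=23: full span → s += 23 → s = 41.0000
seg 5 [272.5°–315°] cycloidal, h=17: θ=286.7° here. β=14.2, B=42.5. 17·(0.3341 − sin(2π·0.3341)/(2π)) = 3.3435 → s = 44.3435
radial distance = base radius + s = 48 + 44.3435 = 92.3435

92.3435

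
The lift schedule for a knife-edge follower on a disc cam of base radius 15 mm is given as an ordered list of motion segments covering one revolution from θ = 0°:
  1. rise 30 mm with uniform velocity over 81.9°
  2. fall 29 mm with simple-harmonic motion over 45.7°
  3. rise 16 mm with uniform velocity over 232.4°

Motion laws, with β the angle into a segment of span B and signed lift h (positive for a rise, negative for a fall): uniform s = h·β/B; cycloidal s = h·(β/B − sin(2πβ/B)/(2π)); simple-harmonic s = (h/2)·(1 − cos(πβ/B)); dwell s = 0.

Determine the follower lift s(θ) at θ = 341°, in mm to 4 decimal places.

seg 1 [0°–81.9°] uniform, h=30: full span → s += 30 → s = 30.0000
seg 2 [81.9°–127.6°] simple-harmonic, h=-29: full span → s += -29 → s = 1.0000
seg 3 [127.6°–360°] uniform, h=16: θ=341° here. β=213.4, B=232.4. 16·213.4/232.4 = 14.6919 → s = 15.6919

15.6919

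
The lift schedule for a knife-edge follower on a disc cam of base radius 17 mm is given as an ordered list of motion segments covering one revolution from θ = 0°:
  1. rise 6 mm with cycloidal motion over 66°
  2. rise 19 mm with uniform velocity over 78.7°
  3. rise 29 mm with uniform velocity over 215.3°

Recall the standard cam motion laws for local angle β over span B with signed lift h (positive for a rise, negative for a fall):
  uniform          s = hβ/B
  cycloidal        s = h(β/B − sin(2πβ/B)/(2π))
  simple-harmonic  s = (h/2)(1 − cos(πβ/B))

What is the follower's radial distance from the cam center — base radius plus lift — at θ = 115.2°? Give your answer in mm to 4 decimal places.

seg 1 [0°–66°] cycloidal, h=6: full span → s += 6 → s = 6.0000
seg 2 [66°–144.7°] uniform, h=19: θ=115.2° here. β=49.2, B=78.7. 19·49.2/78.7 = 11.8780 → s = 17.8780
radial distance = base radius + s = 17 + 17.8780 = 34.8780

34.8780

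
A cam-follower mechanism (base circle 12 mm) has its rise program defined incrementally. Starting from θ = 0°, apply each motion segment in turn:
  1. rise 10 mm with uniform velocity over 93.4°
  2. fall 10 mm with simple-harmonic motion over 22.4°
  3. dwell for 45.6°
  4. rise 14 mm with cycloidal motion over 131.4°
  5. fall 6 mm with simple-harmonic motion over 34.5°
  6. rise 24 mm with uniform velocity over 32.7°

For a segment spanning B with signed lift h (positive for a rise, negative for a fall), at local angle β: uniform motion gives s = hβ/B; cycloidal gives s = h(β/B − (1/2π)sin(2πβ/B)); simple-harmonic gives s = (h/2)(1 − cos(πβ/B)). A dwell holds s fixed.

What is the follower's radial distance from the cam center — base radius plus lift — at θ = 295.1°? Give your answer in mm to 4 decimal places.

seg 1 [0°–93.4°] uniform, h=10: full span → s += 10 → s = 10.0000
seg 2 [93.4°–115.8°] simple-harmonic, h=-10: full span → s += -10 → s = 0.0000
seg 3 [115.8°–161.4°] dwell: s stays 0.0000
seg 4 [161.4°–292.8°] cycloidal, h=14: full span → s += 14 → s = 14.0000
seg 5 [292.8°–327.3°] simple-harmonic, h=-6: θ=295.1° here. β=2.3, B=34.5. -6/2·(1 − cos(π·0.0667)) = -0.0656 → s = 13.9344
radial distance = base radius + s = 12 + 13.9344 = 25.9344

25.9344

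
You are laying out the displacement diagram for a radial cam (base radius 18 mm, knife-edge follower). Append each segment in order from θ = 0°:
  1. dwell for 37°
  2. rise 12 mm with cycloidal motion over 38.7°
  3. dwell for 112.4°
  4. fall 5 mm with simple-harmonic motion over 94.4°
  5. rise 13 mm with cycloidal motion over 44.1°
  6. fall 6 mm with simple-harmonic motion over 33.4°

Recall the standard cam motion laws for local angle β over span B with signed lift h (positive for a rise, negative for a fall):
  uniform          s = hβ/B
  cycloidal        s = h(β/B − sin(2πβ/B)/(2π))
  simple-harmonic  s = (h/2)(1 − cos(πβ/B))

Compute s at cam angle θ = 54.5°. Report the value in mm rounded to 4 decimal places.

seg 1 [0°–37°] dwell: s stays 0.0000
seg 2 [37°–75.7°] cycloidal, h=12: θ=54.5° here. β=17.5, B=38.7. 12·(0.4522 − sin(2π·0.4522)/(2π)) = 4.8613 → s = 4.8613

4.8613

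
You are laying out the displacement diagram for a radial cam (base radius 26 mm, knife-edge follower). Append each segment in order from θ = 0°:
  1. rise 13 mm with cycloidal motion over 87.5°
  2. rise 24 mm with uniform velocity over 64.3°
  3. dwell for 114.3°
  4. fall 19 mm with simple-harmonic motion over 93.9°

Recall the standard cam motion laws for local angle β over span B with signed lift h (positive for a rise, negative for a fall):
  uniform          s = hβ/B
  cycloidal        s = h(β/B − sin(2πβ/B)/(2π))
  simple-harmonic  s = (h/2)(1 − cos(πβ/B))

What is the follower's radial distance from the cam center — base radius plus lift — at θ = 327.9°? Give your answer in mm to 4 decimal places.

seg 1 [0°–87.5°] cycloidal, h=13: full span → s += 13 → s = 13.0000
seg 2 [87.5°–151.8°] uniform, h=24: full span → s += 24 → s = 37.0000
seg 3 [151.8°–266.1°] dwell: s stays 37.0000
seg 4 [266.1°–360°] simple-harmonic, h=-19: θ=327.9° here. β=61.8, B=93.9. -19/2·(1 − cos(π·0.6581)) = -14.0281 → s = 22.9719
radial distance = base radius + s = 26 + 22.9719 = 48.9719

48.9719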